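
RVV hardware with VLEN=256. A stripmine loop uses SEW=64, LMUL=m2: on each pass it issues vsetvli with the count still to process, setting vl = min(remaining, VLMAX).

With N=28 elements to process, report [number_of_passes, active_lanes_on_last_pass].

lanes per group: 256·2/64 = 8
28 elements at 8/iter → 4 passes, remainder 4 on the last

[iterations, last_vl] = [4, 4]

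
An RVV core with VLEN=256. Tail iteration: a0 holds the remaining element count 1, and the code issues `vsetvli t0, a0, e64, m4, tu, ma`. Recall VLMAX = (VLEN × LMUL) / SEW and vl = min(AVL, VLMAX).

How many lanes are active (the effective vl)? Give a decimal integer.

vl = 1

VLMAX = (256 × 4) / 64 = 16 lanes
vl ← min(1, 16) = 1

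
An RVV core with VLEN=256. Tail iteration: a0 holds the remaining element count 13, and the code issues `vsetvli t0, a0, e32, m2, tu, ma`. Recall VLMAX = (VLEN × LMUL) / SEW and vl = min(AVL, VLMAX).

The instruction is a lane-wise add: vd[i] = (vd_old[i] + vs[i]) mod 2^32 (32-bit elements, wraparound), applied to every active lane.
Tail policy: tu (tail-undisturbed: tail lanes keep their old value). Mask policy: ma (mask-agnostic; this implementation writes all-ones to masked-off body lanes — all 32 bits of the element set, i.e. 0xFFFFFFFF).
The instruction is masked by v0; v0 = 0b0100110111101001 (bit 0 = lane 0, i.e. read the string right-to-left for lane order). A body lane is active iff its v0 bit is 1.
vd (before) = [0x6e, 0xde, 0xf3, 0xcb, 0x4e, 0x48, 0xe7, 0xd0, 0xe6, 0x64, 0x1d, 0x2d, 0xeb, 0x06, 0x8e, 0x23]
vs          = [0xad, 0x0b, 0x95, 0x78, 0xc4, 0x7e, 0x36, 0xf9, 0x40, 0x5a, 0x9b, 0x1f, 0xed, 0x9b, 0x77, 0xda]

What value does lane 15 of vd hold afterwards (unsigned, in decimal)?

vd[15] = 35

VLMAX = (256 × 2) / 32 = 16 lanes
vl = min(AVL, VLMAX) = min(13, 16) = 13
lane  0: add(0x6e,0xad) ⇒ 0x11b
lane  1: mask-off/ones ⇒ 0xffffffff
lane  2: mask-off/ones ⇒ 0xffffffff
lane  3: add(0xcb,0x78) ⇒ 0x143
lane  4: mask-off/ones ⇒ 0xffffffff
lane  5: add(0x48,0x7e) ⇒ 0xc6
lane  6: add(0xe7,0x36) ⇒ 0x11d
lane  7: add(0xd0,0xf9) ⇒ 0x1c9
lane  8: add(0xe6,0x40) ⇒ 0x126
lane  9: mask-off/ones ⇒ 0xffffffff
lane 10: add(0x1d,0x9b) ⇒ 0xb8
lane 11: add(0x2d,0x1f) ⇒ 0x4c
lane 12: mask-off/ones ⇒ 0xffffffff
lane 13: tail/keep ⇒ 0x06
lane 14: tail/keep ⇒ 0x8e
lane 15: tail/keep ⇒ 0x23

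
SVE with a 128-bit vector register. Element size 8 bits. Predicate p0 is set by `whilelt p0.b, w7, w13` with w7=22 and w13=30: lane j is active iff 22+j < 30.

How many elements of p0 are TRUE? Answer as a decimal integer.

lane count: 128 div 8 = 16
p0[j] = (22+j < 30); true for j=0..7 → 8 lanes set

vl = 8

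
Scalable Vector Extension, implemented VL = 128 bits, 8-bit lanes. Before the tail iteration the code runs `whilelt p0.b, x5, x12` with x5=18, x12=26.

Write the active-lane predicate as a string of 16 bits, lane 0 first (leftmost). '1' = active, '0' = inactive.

predicate = 1111111100000000

lane count: 128 div 8 = 16
p0[j] = (18+j < 26); true for j=0..7 → 8 lanes set
bits (lane 0 leftmost): 1111111100000000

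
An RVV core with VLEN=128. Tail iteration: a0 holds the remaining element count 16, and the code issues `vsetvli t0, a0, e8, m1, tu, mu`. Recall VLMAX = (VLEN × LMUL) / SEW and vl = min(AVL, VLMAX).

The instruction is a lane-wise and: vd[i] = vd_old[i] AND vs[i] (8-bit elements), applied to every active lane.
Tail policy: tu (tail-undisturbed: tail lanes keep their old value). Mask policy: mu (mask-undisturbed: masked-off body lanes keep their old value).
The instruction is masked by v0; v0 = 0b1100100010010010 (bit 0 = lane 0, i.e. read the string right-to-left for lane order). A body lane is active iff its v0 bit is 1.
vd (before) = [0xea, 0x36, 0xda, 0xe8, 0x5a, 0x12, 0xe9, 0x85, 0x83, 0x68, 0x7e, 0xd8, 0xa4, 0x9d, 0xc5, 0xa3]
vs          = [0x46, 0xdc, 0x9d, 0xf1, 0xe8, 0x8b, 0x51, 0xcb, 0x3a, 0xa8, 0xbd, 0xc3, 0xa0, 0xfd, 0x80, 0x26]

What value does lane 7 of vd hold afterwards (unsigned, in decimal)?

VLMAX = VLEN×LMUL/SEW = 128×1/8 = 16
vl ← min(16, 16) = 16
[0] mask-off/keep = 0xea
[1] and(0x36,0xdc) = 0x14
[2] mask-off/keep = 0xda
[3] mask-off/keep = 0xe8
[4] and(0x5a,0xe8) = 0x48
[5] mask-off/keep = 0x12
[6] mask-off/keep = 0xe9
[7] and(0x85,0xcb) = 0x81
[8] mask-off/keep = 0x83
[9] mask-off/keep = 0x68
[10] mask-off/keep = 0x7e
[11] and(0xd8,0xc3) = 0xc0
[12] mask-off/keep = 0xa4
[13] mask-off/keep = 0x9d
[14] and(0xc5,0x80) = 0x80
[15] and(0xa3,0x26) = 0x22

vd[7] = 129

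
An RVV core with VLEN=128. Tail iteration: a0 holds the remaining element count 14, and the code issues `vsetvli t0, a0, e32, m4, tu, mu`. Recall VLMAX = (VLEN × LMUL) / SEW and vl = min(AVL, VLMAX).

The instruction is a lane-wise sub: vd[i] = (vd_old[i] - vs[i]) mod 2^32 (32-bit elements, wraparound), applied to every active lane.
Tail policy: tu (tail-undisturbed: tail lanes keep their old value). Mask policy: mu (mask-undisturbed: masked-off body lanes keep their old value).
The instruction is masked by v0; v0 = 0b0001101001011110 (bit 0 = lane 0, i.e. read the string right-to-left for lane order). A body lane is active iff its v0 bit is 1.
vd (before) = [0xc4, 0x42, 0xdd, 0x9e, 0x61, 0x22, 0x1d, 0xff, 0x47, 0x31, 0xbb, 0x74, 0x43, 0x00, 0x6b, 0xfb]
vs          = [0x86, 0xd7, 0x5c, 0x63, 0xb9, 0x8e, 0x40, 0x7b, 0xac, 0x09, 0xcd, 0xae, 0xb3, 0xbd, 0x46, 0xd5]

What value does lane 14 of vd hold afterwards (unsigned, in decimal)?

VLMAX = VLEN×LMUL/SEW = 128×4/32 = 16
vl = min(AVL, VLMAX) = min(14, 16) = 14
lane  0: mask-off/keep ⇒ 0xc4
lane  1: sub(0x42,0xd7) ⇒ 0xffffff6b
lane  2: sub(0xdd,0x5c) ⇒ 0x81
lane  3: sub(0x9e,0x63) ⇒ 0x3b
lane  4: sub(0x61,0xb9) ⇒ 0xffffffa8
lane  5: mask-off/keep ⇒ 0x22
lane  6: sub(0x1d,0x40) ⇒ 0xffffffdd
lane  7: mask-off/keep ⇒ 0xff
lane  8: mask-off/keep ⇒ 0x47
lane  9: sub(0x31,0x09) ⇒ 0x28
lane 10: mask-off/keep ⇒ 0xbb
lane 11: sub(0x74,0xae) ⇒ 0xffffffc6
lane 12: sub(0x43,0xb3) ⇒ 0xffffff90
lane 13: mask-off/keep ⇒ 0x00
lane 14: tail/keep ⇒ 0x6b
lane 15: tail/keep ⇒ 0xfb

vd[14] = 107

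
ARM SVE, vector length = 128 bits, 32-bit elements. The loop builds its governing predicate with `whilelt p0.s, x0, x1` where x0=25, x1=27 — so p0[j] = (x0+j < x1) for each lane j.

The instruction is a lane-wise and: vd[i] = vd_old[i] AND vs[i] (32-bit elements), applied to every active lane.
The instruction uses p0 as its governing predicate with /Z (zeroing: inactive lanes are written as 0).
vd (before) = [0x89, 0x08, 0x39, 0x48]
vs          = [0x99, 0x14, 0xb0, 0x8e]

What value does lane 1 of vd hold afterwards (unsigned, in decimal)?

vd[1] = 0

register lanes = 128/32 = 4
p0[j] = (25+j < 27); true for j=0..1 → 2 lanes set
lane  0: and(0x89,0x99) ⇒ 0x89
lane  1: and(0x08,0x14) ⇒ 0x00
lane  2: tail/zero ⇒ 0x00
lane  3: tail/zero ⇒ 0x00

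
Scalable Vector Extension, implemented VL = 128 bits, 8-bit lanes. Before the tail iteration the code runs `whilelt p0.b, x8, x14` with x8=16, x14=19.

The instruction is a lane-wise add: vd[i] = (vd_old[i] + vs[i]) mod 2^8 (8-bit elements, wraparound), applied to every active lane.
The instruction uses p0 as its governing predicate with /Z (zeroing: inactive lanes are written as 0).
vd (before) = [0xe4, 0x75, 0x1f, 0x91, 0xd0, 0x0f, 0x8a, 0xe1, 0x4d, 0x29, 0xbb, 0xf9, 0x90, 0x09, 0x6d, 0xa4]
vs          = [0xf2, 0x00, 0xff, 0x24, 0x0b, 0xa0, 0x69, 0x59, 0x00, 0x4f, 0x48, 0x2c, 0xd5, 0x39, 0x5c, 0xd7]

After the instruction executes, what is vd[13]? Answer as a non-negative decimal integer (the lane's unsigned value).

128-bit reg / 8-bit elem → 16 lanes
active while 16+j < 19, i.e. j ∈ [0,3) capped at 16 ⇒ 3
[0] add(0xe4,0xf2) = 0xd6
[1] add(0x75,0x00) = 0x75
[2] add(0x1f,0xff) = 0x1e
[3] tail/zero = 0x00
[4] tail/zero = 0x00
[5] tail/zero = 0x00
[6] tail/zero = 0x00
[7] tail/zero = 0x00
[8] tail/zero = 0x00
[9] tail/zero = 0x00
[10] tail/zero = 0x00
[11] tail/zero = 0x00
[12] tail/zero = 0x00
[13] tail/zero = 0x00
[14] tail/zero = 0x00
[15] tail/zero = 0x00

vd[13] = 0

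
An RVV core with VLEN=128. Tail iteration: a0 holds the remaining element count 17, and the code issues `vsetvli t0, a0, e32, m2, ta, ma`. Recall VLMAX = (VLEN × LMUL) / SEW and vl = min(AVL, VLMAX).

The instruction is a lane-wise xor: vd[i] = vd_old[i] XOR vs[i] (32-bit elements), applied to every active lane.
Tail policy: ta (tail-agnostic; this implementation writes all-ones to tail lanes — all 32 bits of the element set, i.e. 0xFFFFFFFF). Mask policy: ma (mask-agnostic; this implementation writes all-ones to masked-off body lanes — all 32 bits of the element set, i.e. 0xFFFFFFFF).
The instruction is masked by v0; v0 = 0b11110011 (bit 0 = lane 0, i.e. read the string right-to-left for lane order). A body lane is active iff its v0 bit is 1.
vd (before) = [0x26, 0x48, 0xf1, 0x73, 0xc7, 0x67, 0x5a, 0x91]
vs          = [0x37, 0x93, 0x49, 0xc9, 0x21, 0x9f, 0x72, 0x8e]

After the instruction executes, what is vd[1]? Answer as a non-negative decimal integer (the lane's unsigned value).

lanes per group: 128·2/32 = 8
vl = min(AVL, VLMAX) = min(17, 8) = 8
  i=0: xor(0x26,0x37) → 17
  i=1: xor(0x48,0x93) → 219
  i=2: mask-off/ones → 4294967295
  i=3: mask-off/ones → 4294967295
  i=4: xor(0xc7,0x21) → 230
  i=5: xor(0x67,0x9f) → 248
  i=6: xor(0x5a,0x72) → 40
  i=7: xor(0x91,0x8e) → 31

vd[1] = 219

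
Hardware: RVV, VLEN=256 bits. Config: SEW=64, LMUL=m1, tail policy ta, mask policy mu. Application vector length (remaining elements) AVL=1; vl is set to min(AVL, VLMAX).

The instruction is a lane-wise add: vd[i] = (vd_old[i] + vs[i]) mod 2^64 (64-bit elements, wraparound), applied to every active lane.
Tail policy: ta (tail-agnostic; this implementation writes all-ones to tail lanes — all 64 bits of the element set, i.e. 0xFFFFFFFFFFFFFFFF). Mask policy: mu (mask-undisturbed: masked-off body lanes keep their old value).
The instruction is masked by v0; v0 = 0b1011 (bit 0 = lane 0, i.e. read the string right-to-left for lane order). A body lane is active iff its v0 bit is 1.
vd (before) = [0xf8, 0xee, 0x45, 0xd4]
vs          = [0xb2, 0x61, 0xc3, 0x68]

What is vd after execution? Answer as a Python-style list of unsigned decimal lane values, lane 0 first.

lanes per group: 256·1/64 = 4
vl = min(AVL, VLMAX) = min(1, 4) = 1
[0] add(0xf8,0xb2) = 0x1aa
[1] tail/ones = 0xffffffffffffffff
[2] tail/ones = 0xffffffffffffffff
[3] tail/ones = 0xffffffffffffffff

vd = [426, 18446744073709551615, 18446744073709551615, 18446744073709551615]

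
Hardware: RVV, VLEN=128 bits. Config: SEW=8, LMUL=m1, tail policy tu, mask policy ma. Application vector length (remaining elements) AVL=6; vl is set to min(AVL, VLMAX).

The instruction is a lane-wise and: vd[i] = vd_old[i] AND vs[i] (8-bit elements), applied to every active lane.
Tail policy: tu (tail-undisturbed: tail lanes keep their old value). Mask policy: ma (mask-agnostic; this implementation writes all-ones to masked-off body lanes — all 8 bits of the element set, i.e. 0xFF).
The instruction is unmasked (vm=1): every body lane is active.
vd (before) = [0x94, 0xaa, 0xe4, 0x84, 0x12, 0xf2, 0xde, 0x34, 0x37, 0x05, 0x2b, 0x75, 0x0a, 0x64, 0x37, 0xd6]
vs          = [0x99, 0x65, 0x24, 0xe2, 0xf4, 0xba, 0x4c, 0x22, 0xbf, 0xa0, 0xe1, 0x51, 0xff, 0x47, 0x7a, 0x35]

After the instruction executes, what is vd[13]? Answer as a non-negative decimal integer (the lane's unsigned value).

vd[13] = 100

lanes per group: 128·1/8 = 16
vl ← min(6, 16) = 6
  i=0: and(0x94,0x99) → 144
  i=1: and(0xaa,0x65) → 32
  i=2: and(0xe4,0x24) → 36
  i=3: and(0x84,0xe2) → 128
  i=4: and(0x12,0xf4) → 16
  i=5: and(0xf2,0xba) → 178
  i=6: tail/keep → 222
  i=7: tail/keep → 52
  i=8: tail/keep → 55
  i=9: tail/keep → 5
  i=10: tail/keep → 43
  i=11: tail/keep → 117
  i=12: tail/keep → 10
  i=13: tail/keep → 100
  i=14: tail/keep → 55
  i=15: tail/keep → 214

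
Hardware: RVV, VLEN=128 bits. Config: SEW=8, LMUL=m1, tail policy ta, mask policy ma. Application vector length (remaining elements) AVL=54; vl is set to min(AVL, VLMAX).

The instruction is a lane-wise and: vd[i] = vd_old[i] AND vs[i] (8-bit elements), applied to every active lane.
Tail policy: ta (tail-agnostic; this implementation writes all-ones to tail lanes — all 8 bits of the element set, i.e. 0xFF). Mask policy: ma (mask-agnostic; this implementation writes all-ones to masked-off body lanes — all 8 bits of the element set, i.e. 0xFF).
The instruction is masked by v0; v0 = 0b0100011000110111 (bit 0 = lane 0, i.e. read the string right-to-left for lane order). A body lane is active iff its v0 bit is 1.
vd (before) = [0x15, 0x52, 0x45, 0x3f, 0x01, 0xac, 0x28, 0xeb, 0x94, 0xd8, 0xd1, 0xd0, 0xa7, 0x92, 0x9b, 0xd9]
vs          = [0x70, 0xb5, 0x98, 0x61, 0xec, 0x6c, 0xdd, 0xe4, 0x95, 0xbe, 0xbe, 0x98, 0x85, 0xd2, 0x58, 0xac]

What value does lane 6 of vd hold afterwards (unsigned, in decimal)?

vd[6] = 255

VLMAX = VLEN×LMUL/SEW = 128×1/8 = 16
AVL=54 > VLMAX=16, so vl = 16
[0] and(0x15,0x70) = 0x10
[1] and(0x52,0xb5) = 0x10
[2] and(0x45,0x98) = 0x00
[3] mask-off/ones = 0xff
[4] and(0x01,0xec) = 0x00
[5] and(0xac,0x6c) = 0x2c
[6] mask-off/ones = 0xff
[7] mask-off/ones = 0xff
[8] mask-off/ones = 0xff
[9] and(0xd8,0xbe) = 0x98
[10] and(0xd1,0xbe) = 0x90
[11] mask-off/ones = 0xff
[12] mask-off/ones = 0xff
[13] mask-off/ones = 0xff
[14] and(0x9b,0x58) = 0x18
[15] mask-off/ones = 0xff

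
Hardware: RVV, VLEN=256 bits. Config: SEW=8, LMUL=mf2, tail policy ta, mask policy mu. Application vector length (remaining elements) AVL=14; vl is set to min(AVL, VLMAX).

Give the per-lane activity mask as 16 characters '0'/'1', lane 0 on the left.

VLMAX = (256 × 1/2) / 8 = 16 lanes
vl = min(AVL, VLMAX) = min(14, 16) = 14
bits (lane 0 leftmost): 1111111111111100

predicate = 1111111111111100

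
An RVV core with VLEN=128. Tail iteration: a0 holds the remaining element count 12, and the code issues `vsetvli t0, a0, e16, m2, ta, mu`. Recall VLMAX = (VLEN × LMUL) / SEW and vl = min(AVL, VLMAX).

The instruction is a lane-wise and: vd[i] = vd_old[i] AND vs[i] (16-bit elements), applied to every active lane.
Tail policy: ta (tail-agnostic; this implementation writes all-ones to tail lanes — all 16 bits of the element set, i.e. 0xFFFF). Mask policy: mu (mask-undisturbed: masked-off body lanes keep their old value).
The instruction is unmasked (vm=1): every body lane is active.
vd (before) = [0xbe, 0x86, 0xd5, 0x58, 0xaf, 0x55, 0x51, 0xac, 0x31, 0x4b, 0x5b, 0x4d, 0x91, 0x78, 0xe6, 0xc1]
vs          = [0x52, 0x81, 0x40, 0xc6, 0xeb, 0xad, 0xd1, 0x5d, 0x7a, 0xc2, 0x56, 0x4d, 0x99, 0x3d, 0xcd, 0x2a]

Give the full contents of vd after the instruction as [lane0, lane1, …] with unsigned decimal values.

lanes per group: 128·2/16 = 16
AVL=12 ≤ VLMAX=16, so vl = 12
  i=0: and(0xbe,0x52) → 18
  i=1: and(0x86,0x81) → 128
  i=2: and(0xd5,0x40) → 64
  i=3: and(0x58,0xc6) → 64
  i=4: and(0xaf,0xeb) → 171
  i=5: and(0x55,0xad) → 5
  i=6: and(0x51,0xd1) → 81
  i=7: and(0xac,0x5d) → 12
  i=8: and(0x31,0x7a) → 48
  i=9: and(0x4b,0xc2) → 66
  i=10: and(0x5b,0x56) → 82
  i=11: and(0x4d,0x4d) → 77
  i=12: tail/ones → 65535
  i=13: tail/ones → 65535
  i=14: tail/ones → 65535
  i=15: tail/ones → 65535

vd = [18, 128, 64, 64, 171, 5, 81, 12, 48, 66, 82, 77, 65535, 65535, 65535, 65535]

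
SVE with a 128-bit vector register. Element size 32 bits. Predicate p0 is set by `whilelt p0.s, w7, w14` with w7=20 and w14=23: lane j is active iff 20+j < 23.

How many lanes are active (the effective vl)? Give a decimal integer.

register lanes = 128/32 = 4
whilelt: lane j active iff 20+j < 23 → j < 3 → 3 active

vl = 3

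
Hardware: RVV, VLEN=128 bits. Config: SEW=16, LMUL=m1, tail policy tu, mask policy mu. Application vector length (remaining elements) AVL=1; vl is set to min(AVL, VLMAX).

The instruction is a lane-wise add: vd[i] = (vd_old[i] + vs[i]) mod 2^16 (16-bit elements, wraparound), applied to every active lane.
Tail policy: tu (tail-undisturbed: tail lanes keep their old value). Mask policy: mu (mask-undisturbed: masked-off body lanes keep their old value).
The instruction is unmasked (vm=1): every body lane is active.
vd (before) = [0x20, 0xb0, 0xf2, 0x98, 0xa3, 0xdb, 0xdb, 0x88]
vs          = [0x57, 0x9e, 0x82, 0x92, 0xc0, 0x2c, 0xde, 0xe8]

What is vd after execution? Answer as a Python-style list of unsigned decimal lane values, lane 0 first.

vd = [119, 176, 242, 152, 163, 219, 219, 136]

lanes per group: 128·1/16 = 8
vl ← min(1, 8) = 1
  i=0: add(0x20,0x57) → 119
  i=1: tail/keep → 176
  i=2: tail/keep → 242
  i=3: tail/keep → 152
  i=4: tail/keep → 163
  i=5: tail/keep → 219
  i=6: tail/keep → 219
  i=7: tail/keep → 136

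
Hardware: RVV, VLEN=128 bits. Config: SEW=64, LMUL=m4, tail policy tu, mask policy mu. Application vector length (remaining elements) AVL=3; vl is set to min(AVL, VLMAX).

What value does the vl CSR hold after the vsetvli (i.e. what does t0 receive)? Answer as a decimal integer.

vl = 3

lanes per group: 128·4/64 = 8
vl ← min(3, 8) = 3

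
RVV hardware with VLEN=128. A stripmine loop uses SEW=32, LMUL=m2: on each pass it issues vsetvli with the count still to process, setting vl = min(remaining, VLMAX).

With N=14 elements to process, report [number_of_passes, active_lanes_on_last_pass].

[iterations, last_vl] = [2, 6]

VLMAX = (128 × 2) / 32 = 8 lanes
14 elements at 8/iter → 2 passes, remainder 6 on the last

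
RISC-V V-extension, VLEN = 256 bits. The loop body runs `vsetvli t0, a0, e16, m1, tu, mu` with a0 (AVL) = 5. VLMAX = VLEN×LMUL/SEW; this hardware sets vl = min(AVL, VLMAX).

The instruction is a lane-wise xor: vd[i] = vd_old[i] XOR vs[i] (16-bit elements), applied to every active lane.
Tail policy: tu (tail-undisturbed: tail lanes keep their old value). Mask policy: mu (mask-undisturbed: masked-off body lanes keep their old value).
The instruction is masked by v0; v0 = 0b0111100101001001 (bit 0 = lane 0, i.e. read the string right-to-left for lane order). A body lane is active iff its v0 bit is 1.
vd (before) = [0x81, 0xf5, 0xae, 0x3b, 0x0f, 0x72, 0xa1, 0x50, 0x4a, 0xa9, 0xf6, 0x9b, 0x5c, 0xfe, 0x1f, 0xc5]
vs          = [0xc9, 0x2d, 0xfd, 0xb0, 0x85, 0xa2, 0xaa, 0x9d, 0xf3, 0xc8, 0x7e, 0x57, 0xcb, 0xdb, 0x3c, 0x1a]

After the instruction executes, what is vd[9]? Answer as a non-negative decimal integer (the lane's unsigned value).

vd[9] = 169

VLMAX = (256 × 1) / 16 = 16 lanes
vl = min(AVL, VLMAX) = min(5, 16) = 5
lane  0: xor(0x81,0xc9) ⇒ 0x48
lane  1: mask-off/keep ⇒ 0xf5
lane  2: mask-off/keep ⇒ 0xae
lane  3: xor(0x3b,0xb0) ⇒ 0x8b
lane  4: mask-off/keep ⇒ 0x0f
lane  5: tail/keep ⇒ 0x72
lane  6: tail/keep ⇒ 0xa1
lane  7: tail/keep ⇒ 0x50
lane  8: tail/keep ⇒ 0x4a
lane  9: tail/keep ⇒ 0xa9
lane 10: tail/keep ⇒ 0xf6
lane 11: tail/keep ⇒ 0x9b
lane 12: tail/keep ⇒ 0x5c
lane 13: tail/keep ⇒ 0xfe
lane 14: tail/keep ⇒ 0x1f
lane 15: tail/keep ⇒ 0xc5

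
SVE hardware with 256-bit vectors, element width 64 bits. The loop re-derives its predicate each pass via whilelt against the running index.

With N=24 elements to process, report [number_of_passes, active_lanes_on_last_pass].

[iterations, last_vl] = [6, 4]

lane count: 256 div 64 = 4
24 elements at 4/iter → 6 passes, remainder 4 on the last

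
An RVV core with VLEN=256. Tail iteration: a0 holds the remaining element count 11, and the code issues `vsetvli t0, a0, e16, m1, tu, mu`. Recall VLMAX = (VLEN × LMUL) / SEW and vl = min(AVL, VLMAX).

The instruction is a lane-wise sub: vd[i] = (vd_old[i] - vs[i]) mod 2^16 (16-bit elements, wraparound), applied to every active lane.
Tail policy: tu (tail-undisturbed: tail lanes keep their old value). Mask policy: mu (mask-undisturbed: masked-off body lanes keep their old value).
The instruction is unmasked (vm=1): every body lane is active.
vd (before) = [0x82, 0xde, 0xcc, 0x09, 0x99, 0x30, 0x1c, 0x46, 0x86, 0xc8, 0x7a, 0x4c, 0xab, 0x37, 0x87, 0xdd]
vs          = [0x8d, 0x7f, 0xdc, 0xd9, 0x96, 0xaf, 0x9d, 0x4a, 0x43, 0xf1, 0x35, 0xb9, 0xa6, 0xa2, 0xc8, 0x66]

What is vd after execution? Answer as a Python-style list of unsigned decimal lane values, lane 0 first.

vd = [65525, 95, 65520, 65328, 3, 65409, 65407, 65532, 67, 65495, 69, 76, 171, 55, 135, 221]

VLMAX = (256 × 1) / 16 = 16 lanes
vl ← min(11, 16) = 11
  i=0: sub(0x82,0x8d) → 65525
  i=1: sub(0xde,0x7f) → 95
  i=2: sub(0xcc,0xdc) → 65520
  i=3: sub(0x09,0xd9) → 65328
  i=4: sub(0x99,0x96) → 3
  i=5: sub(0x30,0xaf) → 65409
  i=6: sub(0x1c,0x9d) → 65407
  i=7: sub(0x46,0x4a) → 65532
  i=8: sub(0x86,0x43) → 67
  i=9: sub(0xc8,0xf1) → 65495
  i=10: sub(0x7a,0x35) → 69
  i=11: tail/keep → 76
  i=12: tail/keep → 171
  i=13: tail/keep → 55
  i=14: tail/keep → 135
  i=15: tail/keep → 221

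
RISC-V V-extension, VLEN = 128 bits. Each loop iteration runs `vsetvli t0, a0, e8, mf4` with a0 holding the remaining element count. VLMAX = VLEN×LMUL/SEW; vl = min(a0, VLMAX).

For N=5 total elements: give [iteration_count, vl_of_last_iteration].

VLMAX = (128 × 1/4) / 8 = 4 lanes
iterations = ceil(5/4) = 2; final-pass vl = 1

[iterations, last_vl] = [2, 1]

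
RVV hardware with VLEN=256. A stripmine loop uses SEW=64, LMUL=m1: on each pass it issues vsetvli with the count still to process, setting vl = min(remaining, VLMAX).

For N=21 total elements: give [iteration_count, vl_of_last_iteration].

[iterations, last_vl] = [6, 1]

lanes per group: 256·1/64 = 4
iterations = ceil(21/4) = 6; final-pass vl = 1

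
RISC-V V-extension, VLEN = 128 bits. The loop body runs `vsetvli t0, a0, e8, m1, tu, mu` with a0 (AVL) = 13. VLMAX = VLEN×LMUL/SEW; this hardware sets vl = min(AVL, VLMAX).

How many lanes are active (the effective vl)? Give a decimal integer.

lanes per group: 128·1/8 = 16
vl = min(AVL, VLMAX) = min(13, 16) = 13

vl = 13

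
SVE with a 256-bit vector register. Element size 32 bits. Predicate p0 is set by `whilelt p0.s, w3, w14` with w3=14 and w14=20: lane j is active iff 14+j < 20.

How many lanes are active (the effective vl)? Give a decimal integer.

lane count: 256 div 32 = 8
p0[j] = (14+j < 20); true for j=0..5 → 6 lanes set

vl = 6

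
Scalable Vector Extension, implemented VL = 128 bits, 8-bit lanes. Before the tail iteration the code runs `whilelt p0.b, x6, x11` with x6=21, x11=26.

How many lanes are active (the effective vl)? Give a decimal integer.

128-bit reg / 8-bit elem → 16 lanes
whilelt: lane j active iff 21+j < 26 → j < 5 → 5 active

vl = 5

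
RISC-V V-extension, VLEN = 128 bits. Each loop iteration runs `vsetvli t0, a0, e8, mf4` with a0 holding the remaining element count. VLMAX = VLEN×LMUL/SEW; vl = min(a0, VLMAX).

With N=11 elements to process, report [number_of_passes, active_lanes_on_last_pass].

lanes per group: 128·1/4/8 = 4
iterations = ceil(11/4) = 3; final-pass vl = 3

[iterations, last_vl] = [3, 3]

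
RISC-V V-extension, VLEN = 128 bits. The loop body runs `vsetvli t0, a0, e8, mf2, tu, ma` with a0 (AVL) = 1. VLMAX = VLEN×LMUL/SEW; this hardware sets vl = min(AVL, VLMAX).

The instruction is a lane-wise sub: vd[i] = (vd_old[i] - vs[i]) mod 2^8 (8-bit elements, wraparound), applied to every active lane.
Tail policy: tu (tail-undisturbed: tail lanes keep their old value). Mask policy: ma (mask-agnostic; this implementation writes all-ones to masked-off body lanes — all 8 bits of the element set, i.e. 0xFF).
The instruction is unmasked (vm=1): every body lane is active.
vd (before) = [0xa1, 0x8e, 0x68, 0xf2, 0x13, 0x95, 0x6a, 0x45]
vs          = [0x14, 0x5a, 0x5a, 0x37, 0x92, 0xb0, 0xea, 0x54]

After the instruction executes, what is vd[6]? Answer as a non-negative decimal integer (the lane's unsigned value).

VLMAX = (128 × 1/2) / 8 = 8 lanes
vl = min(AVL, VLMAX) = min(1, 8) = 1
lane  0: sub(0xa1,0x14) ⇒ 0x8d
lane  1: tail/keep ⇒ 0x8e
lane  2: tail/keep ⇒ 0x68
lane  3: tail/keep ⇒ 0xf2
lane  4: tail/keep ⇒ 0x13
lane  5: tail/keep ⇒ 0x95
lane  6: tail/keep ⇒ 0x6a
lane  7: tail/keep ⇒ 0x45

vd[6] = 106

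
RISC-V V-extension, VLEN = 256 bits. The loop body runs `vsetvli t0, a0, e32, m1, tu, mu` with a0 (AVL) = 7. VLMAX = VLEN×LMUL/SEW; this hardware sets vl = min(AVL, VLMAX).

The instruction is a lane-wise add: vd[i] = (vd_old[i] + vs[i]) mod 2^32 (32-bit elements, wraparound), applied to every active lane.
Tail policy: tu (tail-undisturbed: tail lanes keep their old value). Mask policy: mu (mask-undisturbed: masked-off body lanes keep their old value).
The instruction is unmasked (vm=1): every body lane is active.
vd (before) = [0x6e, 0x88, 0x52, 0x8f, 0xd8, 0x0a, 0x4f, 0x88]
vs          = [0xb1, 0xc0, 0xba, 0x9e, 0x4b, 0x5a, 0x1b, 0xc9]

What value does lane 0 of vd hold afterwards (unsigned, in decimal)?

vd[0] = 287

lanes per group: 256·1/32 = 8
vl = min(AVL, VLMAX) = min(7, 8) = 7
lane  0: add(0x6e,0xb1) ⇒ 0x11f
lane  1: add(0x88,0xc0) ⇒ 0x148
lane  2: add(0x52,0xba) ⇒ 0x10c
lane  3: add(0x8f,0x9e) ⇒ 0x12d
lane  4: add(0xd8,0x4b) ⇒ 0x123
lane  5: add(0x0a,0x5a) ⇒ 0x64
lane  6: add(0x4f,0x1b) ⇒ 0x6a
lane  7: tail/keep ⇒ 0x88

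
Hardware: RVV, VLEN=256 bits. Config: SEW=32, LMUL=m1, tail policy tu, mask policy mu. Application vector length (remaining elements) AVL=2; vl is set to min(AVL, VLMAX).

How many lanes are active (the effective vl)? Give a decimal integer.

vl = 2

lanes per group: 256·1/32 = 8
AVL=2 ≤ VLMAX=8, so vl = 2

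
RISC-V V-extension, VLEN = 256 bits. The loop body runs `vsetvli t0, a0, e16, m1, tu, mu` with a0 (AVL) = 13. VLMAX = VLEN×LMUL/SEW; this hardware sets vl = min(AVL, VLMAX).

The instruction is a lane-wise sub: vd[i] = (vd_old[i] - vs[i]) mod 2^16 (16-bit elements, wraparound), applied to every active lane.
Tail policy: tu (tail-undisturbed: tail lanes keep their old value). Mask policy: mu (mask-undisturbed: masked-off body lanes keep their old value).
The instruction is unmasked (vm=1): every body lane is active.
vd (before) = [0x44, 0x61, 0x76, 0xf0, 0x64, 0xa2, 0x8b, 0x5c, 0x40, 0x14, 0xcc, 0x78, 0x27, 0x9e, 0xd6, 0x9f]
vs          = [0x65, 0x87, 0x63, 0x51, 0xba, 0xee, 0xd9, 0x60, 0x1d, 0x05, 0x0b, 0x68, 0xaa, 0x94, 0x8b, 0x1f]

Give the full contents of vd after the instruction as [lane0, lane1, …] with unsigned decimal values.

vd = [65503, 65498, 19, 159, 65450, 65460, 65458, 65532, 35, 15, 193, 16, 65405, 158, 214, 159]

lanes per group: 256·1/16 = 16
AVL=13 ≤ VLMAX=16, so vl = 13
lane  0: sub(0x44,0x65) ⇒ 0xffdf
lane  1: sub(0x61,0x87) ⇒ 0xffda
lane  2: sub(0x76,0x63) ⇒ 0x13
lane  3: sub(0xf0,0x51) ⇒ 0x9f
lane  4: sub(0x64,0xba) ⇒ 0xffaa
lane  5: sub(0xa2,0xee) ⇒ 0xffb4
lane  6: sub(0x8b,0xd9) ⇒ 0xffb2
lane  7: sub(0x5c,0x60) ⇒ 0xfffc
lane  8: sub(0x40,0x1d) ⇒ 0x23
lane  9: sub(0x14,0x05) ⇒ 0x0f
lane 10: sub(0xcc,0x0b) ⇒ 0xc1
lane 11: sub(0x78,0x68) ⇒ 0x10
lane 12: sub(0x27,0xaa) ⇒ 0xff7d
lane 13: tail/keep ⇒ 0x9e
lane 14: tail/keep ⇒ 0xd6
lane 15: tail/keep ⇒ 0x9f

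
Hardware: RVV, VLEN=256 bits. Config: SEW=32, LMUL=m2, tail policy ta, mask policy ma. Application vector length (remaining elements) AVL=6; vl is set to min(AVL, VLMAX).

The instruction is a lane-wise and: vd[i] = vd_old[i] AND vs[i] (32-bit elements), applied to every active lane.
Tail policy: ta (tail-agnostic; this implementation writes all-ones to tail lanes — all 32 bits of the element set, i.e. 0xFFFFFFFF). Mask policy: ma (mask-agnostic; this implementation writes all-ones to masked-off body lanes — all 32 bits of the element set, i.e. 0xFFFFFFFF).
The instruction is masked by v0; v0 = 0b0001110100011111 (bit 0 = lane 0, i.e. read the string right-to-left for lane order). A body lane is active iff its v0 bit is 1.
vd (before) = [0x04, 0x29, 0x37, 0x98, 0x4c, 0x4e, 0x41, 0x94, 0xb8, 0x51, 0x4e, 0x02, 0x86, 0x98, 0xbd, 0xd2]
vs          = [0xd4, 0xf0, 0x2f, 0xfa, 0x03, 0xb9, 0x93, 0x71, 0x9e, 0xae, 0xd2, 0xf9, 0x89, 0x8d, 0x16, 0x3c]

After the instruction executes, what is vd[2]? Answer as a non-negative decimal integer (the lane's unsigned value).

vd[2] = 39

VLMAX = VLEN×LMUL/SEW = 256×2/32 = 16
AVL=6 ≤ VLMAX=16, so vl = 6
lane  0: and(0x04,0xd4) ⇒ 0x04
lane  1: and(0x29,0xf0) ⇒ 0x20
lane  2: and(0x37,0x2f) ⇒ 0x27
lane  3: and(0x98,0xfa) ⇒ 0x98
lane  4: and(0x4c,0x03) ⇒ 0x00
lane  5: mask-off/ones ⇒ 0xffffffff
lane  6: tail/ones ⇒ 0xffffffff
lane  7: tail/ones ⇒ 0xffffffff
lane  8: tail/ones ⇒ 0xffffffff
lane  9: tail/ones ⇒ 0xffffffff
lane 10: tail/ones ⇒ 0xffffffff
lane 11: tail/ones ⇒ 0xffffffff
lane 12: tail/ones ⇒ 0xffffffff
lane 13: tail/ones ⇒ 0xffffffff
lane 14: tail/ones ⇒ 0xffffffff
lane 15: tail/ones ⇒ 0xffffffff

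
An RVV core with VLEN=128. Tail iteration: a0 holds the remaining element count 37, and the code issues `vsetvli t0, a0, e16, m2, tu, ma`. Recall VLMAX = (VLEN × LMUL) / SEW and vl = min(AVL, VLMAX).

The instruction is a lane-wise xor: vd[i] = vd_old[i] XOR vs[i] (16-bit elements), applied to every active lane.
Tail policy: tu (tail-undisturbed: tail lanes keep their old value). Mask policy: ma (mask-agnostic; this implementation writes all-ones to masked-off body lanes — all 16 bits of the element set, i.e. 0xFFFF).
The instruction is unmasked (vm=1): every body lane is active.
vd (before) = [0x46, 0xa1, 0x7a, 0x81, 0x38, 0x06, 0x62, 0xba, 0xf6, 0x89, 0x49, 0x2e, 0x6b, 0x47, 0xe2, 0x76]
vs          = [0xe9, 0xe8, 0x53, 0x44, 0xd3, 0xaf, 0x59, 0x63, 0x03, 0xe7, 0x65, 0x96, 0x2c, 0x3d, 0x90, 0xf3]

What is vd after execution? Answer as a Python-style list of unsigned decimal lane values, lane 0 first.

vd = [175, 73, 41, 197, 235, 169, 59, 217, 245, 110, 44, 184, 71, 122, 114, 133]

VLMAX = (128 × 2) / 16 = 16 lanes
vl ← min(37, 16) = 16
lane  0: xor(0x46,0xe9) ⇒ 0xaf
lane  1: xor(0xa1,0xe8) ⇒ 0x49
lane  2: xor(0x7a,0x53) ⇒ 0x29
lane  3: xor(0x81,0x44) ⇒ 0xc5
lane  4: xor(0x38,0xd3) ⇒ 0xeb
lane  5: xor(0x06,0xaf) ⇒ 0xa9
lane  6: xor(0x62,0x59) ⇒ 0x3b
lane  7: xor(0xba,0x63) ⇒ 0xd9
lane  8: xor(0xf6,0x03) ⇒ 0xf5
lane  9: xor(0x89,0xe7) ⇒ 0x6e
lane 10: xor(0x49,0x65) ⇒ 0x2c
lane 11: xor(0x2e,0x96) ⇒ 0xb8
lane 12: xor(0x6b,0x2c) ⇒ 0x47
lane 13: xor(0x47,0x3d) ⇒ 0x7a
lane 14: xor(0xe2,0x90) ⇒ 0x72
lane 15: xor(0x76,0xf3) ⇒ 0x85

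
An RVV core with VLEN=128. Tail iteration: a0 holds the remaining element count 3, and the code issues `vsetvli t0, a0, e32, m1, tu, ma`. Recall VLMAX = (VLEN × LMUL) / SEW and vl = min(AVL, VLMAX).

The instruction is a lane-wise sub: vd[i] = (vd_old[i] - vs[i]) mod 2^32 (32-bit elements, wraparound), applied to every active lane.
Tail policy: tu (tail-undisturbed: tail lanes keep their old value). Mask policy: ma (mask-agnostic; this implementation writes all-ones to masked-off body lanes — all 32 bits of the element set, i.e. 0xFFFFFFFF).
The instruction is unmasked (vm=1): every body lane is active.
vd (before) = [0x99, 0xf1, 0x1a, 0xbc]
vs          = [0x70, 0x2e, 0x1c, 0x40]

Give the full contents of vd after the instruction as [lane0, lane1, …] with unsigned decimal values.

lanes per group: 128·1/32 = 4
AVL=3 ≤ VLMAX=4, so vl = 3
  i=0: sub(0x99,0x70) → 41
  i=1: sub(0xf1,0x2e) → 195
  i=2: sub(0x1a,0x1c) → 4294967294
  i=3: tail/keep → 188

vd = [41, 195, 4294967294, 188]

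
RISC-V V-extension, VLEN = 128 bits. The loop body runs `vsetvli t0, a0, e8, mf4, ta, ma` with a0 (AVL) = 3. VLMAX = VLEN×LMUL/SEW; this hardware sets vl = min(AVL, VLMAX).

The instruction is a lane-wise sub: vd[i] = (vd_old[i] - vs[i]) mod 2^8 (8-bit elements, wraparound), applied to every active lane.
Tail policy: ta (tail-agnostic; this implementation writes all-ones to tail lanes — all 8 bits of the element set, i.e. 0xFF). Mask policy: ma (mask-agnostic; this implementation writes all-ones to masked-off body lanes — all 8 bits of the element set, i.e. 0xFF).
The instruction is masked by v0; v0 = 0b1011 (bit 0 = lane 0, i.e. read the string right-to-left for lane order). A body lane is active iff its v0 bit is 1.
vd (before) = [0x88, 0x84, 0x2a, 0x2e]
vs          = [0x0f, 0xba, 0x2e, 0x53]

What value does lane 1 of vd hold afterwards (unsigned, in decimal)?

VLMAX = VLEN×LMUL/SEW = 128×1/4/8 = 4
AVL=3 ≤ VLMAX=4, so vl = 3
  i=0: sub(0x88,0x0f) → 121
  i=1: sub(0x84,0xba) → 202
  i=2: mask-off/ones → 255
  i=3: tail/ones → 255

vd[1] = 202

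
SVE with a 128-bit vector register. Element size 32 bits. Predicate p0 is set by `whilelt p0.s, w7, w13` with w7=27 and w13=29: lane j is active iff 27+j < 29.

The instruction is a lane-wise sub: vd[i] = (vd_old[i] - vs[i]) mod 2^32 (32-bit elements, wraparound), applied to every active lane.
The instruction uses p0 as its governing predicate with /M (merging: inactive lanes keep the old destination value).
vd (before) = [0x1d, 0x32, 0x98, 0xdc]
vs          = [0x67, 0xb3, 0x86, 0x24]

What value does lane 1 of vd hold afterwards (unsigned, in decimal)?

vd[1] = 4294967167

lane count: 128 div 32 = 4
whilelt: lane j active iff 27+j < 29 → j < 2 → 2 active
vd[0] sub(0x1d,0x67) -> 0xffffffb6
vd[1] sub(0x32,0xb3) -> 0xffffff7f
vd[2] tail/keep -> 0x98
vd[3] tail/keep -> 0xdc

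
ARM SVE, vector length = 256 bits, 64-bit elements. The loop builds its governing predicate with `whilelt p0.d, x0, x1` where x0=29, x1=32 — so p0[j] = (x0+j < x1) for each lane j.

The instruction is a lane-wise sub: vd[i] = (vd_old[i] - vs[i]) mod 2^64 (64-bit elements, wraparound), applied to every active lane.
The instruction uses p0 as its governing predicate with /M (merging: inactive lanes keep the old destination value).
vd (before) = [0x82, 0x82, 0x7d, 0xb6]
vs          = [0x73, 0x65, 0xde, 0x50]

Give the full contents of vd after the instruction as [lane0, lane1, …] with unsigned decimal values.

256-bit reg / 64-bit elem → 4 lanes
p0[j] = (29+j < 32); true for j=0..2 → 3 lanes set
  i=0: sub(0x82,0x73) → 15
  i=1: sub(0x82,0x65) → 29
  i=2: sub(0x7d,0xde) → 18446744073709551519
  i=3: tail/keep → 182

vd = [15, 29, 18446744073709551519, 182]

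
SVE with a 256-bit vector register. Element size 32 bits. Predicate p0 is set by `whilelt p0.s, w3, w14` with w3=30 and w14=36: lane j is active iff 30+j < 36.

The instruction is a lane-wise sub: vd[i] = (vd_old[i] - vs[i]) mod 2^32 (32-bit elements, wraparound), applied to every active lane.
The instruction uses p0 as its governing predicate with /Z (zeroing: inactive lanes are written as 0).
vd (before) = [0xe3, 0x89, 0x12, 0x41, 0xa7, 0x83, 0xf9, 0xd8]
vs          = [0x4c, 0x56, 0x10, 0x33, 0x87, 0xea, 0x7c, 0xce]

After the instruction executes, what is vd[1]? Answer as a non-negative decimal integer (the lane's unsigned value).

256-bit reg / 32-bit elem → 8 lanes
p0[j] = (30+j < 36); true for j=0..5 → 6 lanes set
[0] sub(0xe3,0x4c) = 0x97
[1] sub(0x89,0x56) = 0x33
[2] sub(0x12,0x10) = 0x02
[3] sub(0x41,0x33) = 0x0e
[4] sub(0xa7,0x87) = 0x20
[5] sub(0x83,0xea) = 0xffffff99
[6] tail/zero = 0x00
[7] tail/zero = 0x00

vd[1] = 51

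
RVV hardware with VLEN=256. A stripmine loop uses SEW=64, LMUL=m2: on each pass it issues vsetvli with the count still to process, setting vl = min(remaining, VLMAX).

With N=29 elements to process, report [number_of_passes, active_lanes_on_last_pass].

lanes per group: 256·2/64 = 8
N=29: ⌈29/8⌉ = 4 iters; last vl = 29 − 3×8 = 5

[iterations, last_vl] = [4, 5]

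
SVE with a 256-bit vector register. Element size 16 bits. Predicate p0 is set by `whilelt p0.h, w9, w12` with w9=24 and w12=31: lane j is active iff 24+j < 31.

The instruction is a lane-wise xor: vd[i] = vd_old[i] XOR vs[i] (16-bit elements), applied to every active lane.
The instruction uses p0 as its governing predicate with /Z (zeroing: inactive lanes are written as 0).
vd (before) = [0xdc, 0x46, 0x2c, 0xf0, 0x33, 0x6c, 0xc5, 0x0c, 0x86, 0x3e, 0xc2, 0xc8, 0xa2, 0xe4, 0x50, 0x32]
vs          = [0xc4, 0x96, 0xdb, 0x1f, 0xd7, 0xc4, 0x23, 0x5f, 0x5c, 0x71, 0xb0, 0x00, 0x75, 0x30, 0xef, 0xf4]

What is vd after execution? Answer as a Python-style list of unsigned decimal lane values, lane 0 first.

register lanes = 256/16 = 16
active while 24+j < 31, i.e. j ∈ [0,7) capped at 16 ⇒ 7
[0] xor(0xdc,0xc4) = 0x18
[1] xor(0x46,0x96) = 0xd0
[2] xor(0x2c,0xdb) = 0xf7
[3] xor(0xf0,0x1f) = 0xef
[4] xor(0x33,0xd7) = 0xe4
[5] xor(0x6c,0xc4) = 0xa8
[6] xor(0xc5,0x23) = 0xe6
[7] tail/zero = 0x00
[8] tail/zero = 0x00
[9] tail/zero = 0x00
[10] tail/zero = 0x00
[11] tail/zero = 0x00
[12] tail/zero = 0x00
[13] tail/zero = 0x00
[14] tail/zero = 0x00
[15] tail/zero = 0x00

vd = [24, 208, 247, 239, 228, 168, 230, 0, 0, 0, 0, 0, 0, 0, 0, 0]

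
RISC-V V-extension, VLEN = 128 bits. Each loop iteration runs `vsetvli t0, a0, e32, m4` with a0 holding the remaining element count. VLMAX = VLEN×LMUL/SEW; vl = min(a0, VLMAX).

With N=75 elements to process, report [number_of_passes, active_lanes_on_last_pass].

[iterations, last_vl] = [5, 11]

VLMAX = VLEN×LMUL/SEW = 128×4/32 = 16
N=75: ⌈75/16⌉ = 5 iters; last vl = 75 − 4×16 = 11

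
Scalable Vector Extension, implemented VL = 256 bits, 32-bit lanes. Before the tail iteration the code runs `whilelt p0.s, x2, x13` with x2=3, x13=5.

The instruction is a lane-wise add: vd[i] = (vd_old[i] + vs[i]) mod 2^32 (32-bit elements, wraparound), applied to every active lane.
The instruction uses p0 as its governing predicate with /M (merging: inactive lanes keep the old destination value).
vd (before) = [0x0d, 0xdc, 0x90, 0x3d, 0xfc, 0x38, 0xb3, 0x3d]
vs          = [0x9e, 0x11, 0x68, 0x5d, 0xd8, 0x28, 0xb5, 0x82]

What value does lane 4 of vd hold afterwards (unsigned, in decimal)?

vd[4] = 252

256-bit reg / 32-bit elem → 8 lanes
whilelt: lane j active iff 3+j < 5 → j < 2 → 2 active
[0] add(0x0d,0x9e) = 0xab
[1] add(0xdc,0x11) = 0xed
[2] tail/keep = 0x90
[3] tail/keep = 0x3d
[4] tail/keep = 0xfc
[5] tail/keep = 0x38
[6] tail/keep = 0xb3
[7] tail/keep = 0x3d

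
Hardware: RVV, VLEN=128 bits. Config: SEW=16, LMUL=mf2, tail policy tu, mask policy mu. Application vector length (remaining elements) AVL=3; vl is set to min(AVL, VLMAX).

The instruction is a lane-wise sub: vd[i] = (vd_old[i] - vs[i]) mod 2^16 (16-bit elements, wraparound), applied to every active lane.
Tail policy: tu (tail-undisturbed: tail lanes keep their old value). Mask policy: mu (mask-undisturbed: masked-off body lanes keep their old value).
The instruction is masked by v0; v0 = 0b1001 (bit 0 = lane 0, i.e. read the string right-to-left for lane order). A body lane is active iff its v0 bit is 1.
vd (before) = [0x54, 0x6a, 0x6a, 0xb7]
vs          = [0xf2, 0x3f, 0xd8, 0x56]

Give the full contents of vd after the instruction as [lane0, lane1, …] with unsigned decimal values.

lanes per group: 128·1/2/16 = 4
AVL=3 ≤ VLMAX=4, so vl = 3
vd[0] sub(0x54,0xf2) -> 0xff62
vd[1] mask-off/keep -> 0x6a
vd[2] mask-off/keep -> 0x6a
vd[3] tail/keep -> 0xb7

vd = [65378, 106, 106, 183]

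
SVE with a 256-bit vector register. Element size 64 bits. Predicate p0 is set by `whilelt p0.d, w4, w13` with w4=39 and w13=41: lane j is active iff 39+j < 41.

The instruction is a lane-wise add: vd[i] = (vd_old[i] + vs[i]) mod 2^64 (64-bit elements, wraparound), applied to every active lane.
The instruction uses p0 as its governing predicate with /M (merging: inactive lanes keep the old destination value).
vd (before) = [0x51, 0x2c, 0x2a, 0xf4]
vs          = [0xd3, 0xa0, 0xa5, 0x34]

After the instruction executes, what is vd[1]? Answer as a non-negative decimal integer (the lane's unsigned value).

256-bit reg / 64-bit elem → 4 lanes
p0[j] = (39+j < 41); true for j=0..1 → 2 lanes set
[0] add(0x51,0xd3) = 0x124
[1] add(0x2c,0xa0) = 0xcc
[2] tail/keep = 0x2a
[3] tail/keep = 0xf4

vd[1] = 204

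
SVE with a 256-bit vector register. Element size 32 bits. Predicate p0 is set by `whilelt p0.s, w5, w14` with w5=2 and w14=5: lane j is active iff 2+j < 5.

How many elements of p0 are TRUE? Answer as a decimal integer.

vl = 3

256-bit reg / 32-bit elem → 8 lanes
whilelt: lane j active iff 2+j < 5 → j < 3 → 3 active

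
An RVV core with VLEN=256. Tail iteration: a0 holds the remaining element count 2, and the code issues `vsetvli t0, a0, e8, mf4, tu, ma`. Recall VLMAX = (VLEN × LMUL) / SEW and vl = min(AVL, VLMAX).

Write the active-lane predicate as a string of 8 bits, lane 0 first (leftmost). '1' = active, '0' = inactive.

VLMAX = (256 × 1/4) / 8 = 8 lanes
vl ← min(2, 8) = 2
bits (lane 0 leftmost): 11000000

predicate = 11000000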